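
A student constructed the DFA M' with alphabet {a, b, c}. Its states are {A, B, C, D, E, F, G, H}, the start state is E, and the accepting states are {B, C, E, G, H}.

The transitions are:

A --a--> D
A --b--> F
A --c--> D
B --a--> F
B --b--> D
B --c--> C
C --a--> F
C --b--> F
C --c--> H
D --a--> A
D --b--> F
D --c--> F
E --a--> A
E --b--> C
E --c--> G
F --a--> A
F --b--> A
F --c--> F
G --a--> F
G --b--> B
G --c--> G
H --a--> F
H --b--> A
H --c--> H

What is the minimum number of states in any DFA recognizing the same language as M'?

3

All states are reachable from the start state.
Initial partition by acceptance: {B,C,E,G,H} | {A,D,F}.
Split {B,C,E,G,H} by δ(·,b) → {B,C,H} and {E,G}.
Stable partition: {B,C,H} | {A,D,F} | {E,G} — 3 equivalence classes.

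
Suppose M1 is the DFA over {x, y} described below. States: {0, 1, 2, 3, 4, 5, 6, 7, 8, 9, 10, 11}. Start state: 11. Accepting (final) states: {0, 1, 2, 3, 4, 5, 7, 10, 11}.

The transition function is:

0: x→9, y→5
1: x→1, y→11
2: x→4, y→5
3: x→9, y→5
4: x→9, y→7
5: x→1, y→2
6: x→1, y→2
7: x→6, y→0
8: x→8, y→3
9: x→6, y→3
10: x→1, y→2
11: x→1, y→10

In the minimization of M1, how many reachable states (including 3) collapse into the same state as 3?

2

First remove the unreachable states {8}; 11 states remain.
P0 = {0,1,2,3,4,5,7,10,11} | {6,9}.
Refine {0,1,2,3,4,5,7,10,11} on symbol x: members go to different blocks, giving {1,2,5,10,11} and {0,3,4,7}.
Refine {1,2,5,10,11} on symbol x: members go to different blocks, giving {1,5,10,11} and {2}.
Split {1,5,10,11} by δ(·,y) → {1,11} and {5,10}.
On input y, block {1,11} splits into {1} and {11}.
On input x, block {6,9} splits into {6} and {9}.
Refine {0,3,4,7} on symbol x: members go to different blocks, giving {0,3,4} and {7}.
Split {0,3,4} by δ(·,y) → {0,3} and {4}.
Stable partition: {1} | {6} | {0,3} | {2} | {5,10} | {11} | {9} | {7} | {4} — 9 equivalence classes.
State 3 belongs to the block {0,3}, which has 2 states.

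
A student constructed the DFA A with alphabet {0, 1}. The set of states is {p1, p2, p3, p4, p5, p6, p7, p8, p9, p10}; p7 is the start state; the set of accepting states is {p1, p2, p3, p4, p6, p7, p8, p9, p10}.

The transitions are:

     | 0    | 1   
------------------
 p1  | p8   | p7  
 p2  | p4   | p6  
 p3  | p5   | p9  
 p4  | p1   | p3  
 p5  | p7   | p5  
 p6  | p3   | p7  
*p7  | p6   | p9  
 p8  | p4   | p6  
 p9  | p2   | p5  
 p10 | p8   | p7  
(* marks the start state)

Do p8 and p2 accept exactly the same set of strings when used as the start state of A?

Reachable states from the start: {p1,p2,p3,p4,p5,p6,p7,p8,p9}. Unreachable: {p10} — drop them.
Initial partition by acceptance: {p1,p2,p3,p4,p6,p7,p8,p9} | {p5}.
Split {p1,p2,p3,p4,p6,p7,p8,p9} by δ(·,0) → {p1,p2,p4,p6,p7,p8,p9} and {p3}.
Refine {p1,p2,p4,p6,p7,p8,p9} on symbol 0: members go to different blocks, giving {p1,p2,p4,p7,p8,p9} and {p6}.
Split {p1,p2,p4,p7,p8,p9} by δ(·,0) → {p1,p2,p4,p8,p9} and {p7}.
Refine {p1,p2,p4,p8,p9} on symbol 1: members go to different blocks, giving {p2,p8} and {p1} and {p4} and {p9}.
No further refinement is possible. Final partition (8 blocks): {p2,p8} | {p5} | {p3} | {p6} | {p7} | {p1} | {p4} | {p9}.
p8 and p2 lie in the same block of the stable partition, so they are equivalent — no string distinguishes them.

Yes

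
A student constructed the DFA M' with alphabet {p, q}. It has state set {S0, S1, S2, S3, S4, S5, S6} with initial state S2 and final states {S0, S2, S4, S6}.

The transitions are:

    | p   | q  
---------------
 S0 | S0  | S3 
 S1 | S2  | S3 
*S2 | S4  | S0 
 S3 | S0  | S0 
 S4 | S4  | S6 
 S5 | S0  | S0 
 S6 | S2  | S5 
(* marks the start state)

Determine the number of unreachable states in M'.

1

BFS from S2 reaches {S0, S2, S3, S4, S5, S6}; the 1 state(s) S1 are never visited.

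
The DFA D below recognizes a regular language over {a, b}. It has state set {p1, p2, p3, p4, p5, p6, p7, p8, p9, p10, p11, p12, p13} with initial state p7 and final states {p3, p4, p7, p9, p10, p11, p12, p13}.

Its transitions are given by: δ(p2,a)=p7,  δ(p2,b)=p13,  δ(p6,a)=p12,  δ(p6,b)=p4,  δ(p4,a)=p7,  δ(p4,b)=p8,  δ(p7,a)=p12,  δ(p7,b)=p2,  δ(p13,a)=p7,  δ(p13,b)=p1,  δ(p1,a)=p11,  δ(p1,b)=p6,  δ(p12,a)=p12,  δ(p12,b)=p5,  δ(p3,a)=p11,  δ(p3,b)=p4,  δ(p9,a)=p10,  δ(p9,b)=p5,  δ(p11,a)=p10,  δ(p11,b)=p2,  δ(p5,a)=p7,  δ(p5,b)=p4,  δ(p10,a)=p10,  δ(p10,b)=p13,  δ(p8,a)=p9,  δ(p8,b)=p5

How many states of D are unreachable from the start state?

1

BFS from p7 reaches {p1, p2, p4, p5, p6, p7, p8, p9, p10, p11, p12, p13}; the 1 state(s) p3 are never visited.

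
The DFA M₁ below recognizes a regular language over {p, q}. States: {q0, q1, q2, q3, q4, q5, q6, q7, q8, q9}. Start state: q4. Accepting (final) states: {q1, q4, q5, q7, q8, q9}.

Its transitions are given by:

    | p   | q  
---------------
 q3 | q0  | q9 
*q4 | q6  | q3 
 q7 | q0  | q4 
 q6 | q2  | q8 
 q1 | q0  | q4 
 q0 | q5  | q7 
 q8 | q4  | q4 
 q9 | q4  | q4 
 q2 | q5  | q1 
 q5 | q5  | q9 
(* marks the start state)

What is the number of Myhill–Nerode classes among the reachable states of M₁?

Start with accepting vs non-accepting: {q1,q4,q5,q7,q8,q9} | {q0,q2,q3,q6}.
Refine {q1,q4,q5,q7,q8,q9} on symbol p: members go to different blocks, giving {q1,q4,q7} and {q5,q8,q9}.
On input q, block {q1,q4,q7} splits into {q1,q7} and {q4}.
On input p, block {q0,q2,q3,q6} splits into {q0,q2} and {q3,q6}.
Refine {q5,q8,q9} on symbol p: members go to different blocks, giving {q8,q9} and {q5}.
The partition is now stable with 6 blocks: {q1,q7} | {q0,q2} | {q8,q9} | {q4} | {q3,q6} | {q5}.

6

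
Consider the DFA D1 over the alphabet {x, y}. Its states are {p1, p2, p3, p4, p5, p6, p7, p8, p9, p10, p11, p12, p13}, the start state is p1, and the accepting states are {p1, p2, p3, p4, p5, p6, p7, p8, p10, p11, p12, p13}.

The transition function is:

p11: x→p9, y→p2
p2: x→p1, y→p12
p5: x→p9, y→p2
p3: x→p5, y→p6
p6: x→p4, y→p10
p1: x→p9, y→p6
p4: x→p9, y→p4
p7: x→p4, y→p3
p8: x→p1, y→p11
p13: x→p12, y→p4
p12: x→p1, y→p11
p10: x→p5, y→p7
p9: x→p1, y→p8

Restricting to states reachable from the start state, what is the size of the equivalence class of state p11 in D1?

2

First remove the unreachable states {p13}; 12 states remain.
P0 = {p1,p2,p3,p4,p5,p6,p7,p8,p10,p11,p12} | {p9}.
Split {p1,p2,p3,p4,p5,p6,p7,p8,p10,p11,p12} by δ(·,x) → {p2,p3,p6,p7,p8,p10,p12} and {p1,p4,p5,p11}.
Refine {p2,p3,p6,p7,p8,p10,p12} on symbol y: members go to different blocks, giving {p2,p3,p6,p7,p10} and {p8,p12}.
On input y, block {p2,p3,p6,p7,p10} splits into {p3,p6,p7,p10} and {p2}.
Refine {p1,p4,p5,p11} on symbol y: members go to different blocks, giving {p5,p11} and {p1} and {p4}.
On input x, block {p3,p6,p7,p10} splits into {p3,p10} and {p6,p7}.
Stable partition: {p3,p10} | {p9} | {p5,p11} | {p8,p12} | {p2} | {p1} | {p4} | {p6,p7} — 8 equivalence classes.
The equivalence class containing p11 is {p5,p11}, of size 2.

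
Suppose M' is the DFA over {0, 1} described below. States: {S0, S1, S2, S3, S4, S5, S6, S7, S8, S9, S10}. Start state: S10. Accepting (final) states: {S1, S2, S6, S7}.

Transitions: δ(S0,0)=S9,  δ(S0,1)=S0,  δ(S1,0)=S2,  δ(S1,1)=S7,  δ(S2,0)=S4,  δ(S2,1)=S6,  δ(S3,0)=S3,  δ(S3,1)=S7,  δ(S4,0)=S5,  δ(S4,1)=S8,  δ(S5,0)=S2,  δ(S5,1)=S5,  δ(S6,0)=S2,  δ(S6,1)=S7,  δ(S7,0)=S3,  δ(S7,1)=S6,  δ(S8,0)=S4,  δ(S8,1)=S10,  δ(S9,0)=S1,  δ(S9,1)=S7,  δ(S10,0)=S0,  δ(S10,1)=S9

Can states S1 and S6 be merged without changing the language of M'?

Yes

All states are reachable from the start state.
Initial partition by acceptance: {S1,S2,S6,S7} | {S0,S3,S4,S5,S8,S9,S10}.
Split {S1,S2,S6,S7} by δ(·,0) → {S1,S6} and {S2,S7}.
Refine {S0,S3,S4,S5,S8,S9,S10} on symbol 0: members go to different blocks, giving {S0,S3,S4,S8,S10} and {S5} and {S9}.
Refine {S0,S3,S4,S8,S10} on symbol 0: members go to different blocks, giving {S3,S8,S10} and {S0} and {S4}.
Refine {S3,S8,S10} on symbol 0: members go to different blocks, giving {S3} and {S8} and {S10}.
Refine {S2,S7} on symbol 0: members go to different blocks, giving {S2} and {S7}.
Stable partition: {S1,S6} | {S3} | {S2} | {S5} | {S9} | {S0} | {S4} | {S8} | {S10} | {S7} — 10 equivalence classes.
S1 and S6 lie in the same block of the stable partition, so they are equivalent — no string distinguishes them.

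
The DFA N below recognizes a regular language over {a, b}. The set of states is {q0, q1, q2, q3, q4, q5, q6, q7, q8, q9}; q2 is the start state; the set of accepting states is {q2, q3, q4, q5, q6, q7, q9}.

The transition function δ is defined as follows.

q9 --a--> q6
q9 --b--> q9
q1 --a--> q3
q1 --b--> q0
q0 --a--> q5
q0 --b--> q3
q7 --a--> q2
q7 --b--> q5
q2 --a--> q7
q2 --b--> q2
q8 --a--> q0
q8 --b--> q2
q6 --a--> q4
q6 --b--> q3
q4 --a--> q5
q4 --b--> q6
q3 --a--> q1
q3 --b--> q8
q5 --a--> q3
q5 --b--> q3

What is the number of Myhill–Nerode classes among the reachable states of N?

7

States {q4,q6,q9} cannot be reached from the start state, so discard them.
Initial partition by acceptance: {q2,q3,q5,q7} | {q0,q1,q8}.
Split {q2,q3,q5,q7} by δ(·,a) → {q2,q5,q7} and {q3}.
Split {q2,q5,q7} by δ(·,a) → {q2,q7} and {q5}.
Refine {q2,q7} on symbol b: members go to different blocks, giving {q2} and {q7}.
On input a, block {q0,q1,q8} splits into {q0} and {q1} and {q8}.
No further refinement is possible. Final partition (7 blocks): {q2} | {q0} | {q3} | {q5} | {q7} | {q1} | {q8}.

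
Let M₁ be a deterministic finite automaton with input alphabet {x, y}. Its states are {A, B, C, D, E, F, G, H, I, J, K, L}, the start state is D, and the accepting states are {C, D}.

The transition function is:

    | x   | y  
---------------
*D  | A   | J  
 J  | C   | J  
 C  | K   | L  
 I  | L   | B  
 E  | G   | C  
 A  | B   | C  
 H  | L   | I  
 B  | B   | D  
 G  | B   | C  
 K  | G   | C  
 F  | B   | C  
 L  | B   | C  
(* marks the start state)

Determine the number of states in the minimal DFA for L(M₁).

6

States {E,F,H,I} cannot be reached from the start state, so discard them.
P0 = {C,D} | {A,B,G,J,K,L}.
Split {A,B,G,J,K,L} by δ(·,x) → {A,B,G,K,L} and {J}.
On input y, block {C,D} splits into {C} and {D}.
On input y, block {A,B,G,K,L} splits into {A,G,K,L} and {B}.
Split {A,G,K,L} by δ(·,x) → {A,G,L} and {K}.
Stable partition: {C} | {A,G,L} | {J} | {D} | {B} | {K} — 6 equivalence classes.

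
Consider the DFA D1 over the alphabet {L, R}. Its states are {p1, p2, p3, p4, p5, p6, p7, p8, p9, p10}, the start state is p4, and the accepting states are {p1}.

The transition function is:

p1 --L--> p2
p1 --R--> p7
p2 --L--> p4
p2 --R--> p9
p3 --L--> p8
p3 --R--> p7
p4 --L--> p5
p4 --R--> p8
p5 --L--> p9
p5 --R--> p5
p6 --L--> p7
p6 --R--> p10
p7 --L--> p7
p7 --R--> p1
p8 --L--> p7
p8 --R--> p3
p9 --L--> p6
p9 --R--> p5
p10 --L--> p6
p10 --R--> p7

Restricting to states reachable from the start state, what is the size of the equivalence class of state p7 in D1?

P0 = {p1} | {p2,p3,p4,p5,p6,p7,p8,p9,p10}.
Refine {p2,p3,p4,p5,p6,p7,p8,p9,p10} on symbol R: members go to different blocks, giving {p2,p3,p4,p5,p6,p8,p9,p10} and {p7}.
Split {p2,p3,p4,p5,p6,p8,p9,p10} by δ(·,L) → {p2,p3,p4,p5,p9,p10} and {p6,p8}.
Split {p2,p3,p4,p5,p9,p10} by δ(·,L) → {p2,p4,p5} and {p3,p9,p10}.
On input L, block {p2,p4,p5} splits into {p2,p4} and {p5}.
Split {p2,p4} by δ(·,L) → {p2} and {p4}.
On input R, block {p3,p9,p10} splits into {p3,p10} and {p9}.
No further refinement is possible. Final partition (8 blocks): {p1} | {p2} | {p7} | {p6,p8} | {p3,p10} | {p5} | {p4} | {p9}.
The equivalence class containing p7 is {p7}, of size 1.

1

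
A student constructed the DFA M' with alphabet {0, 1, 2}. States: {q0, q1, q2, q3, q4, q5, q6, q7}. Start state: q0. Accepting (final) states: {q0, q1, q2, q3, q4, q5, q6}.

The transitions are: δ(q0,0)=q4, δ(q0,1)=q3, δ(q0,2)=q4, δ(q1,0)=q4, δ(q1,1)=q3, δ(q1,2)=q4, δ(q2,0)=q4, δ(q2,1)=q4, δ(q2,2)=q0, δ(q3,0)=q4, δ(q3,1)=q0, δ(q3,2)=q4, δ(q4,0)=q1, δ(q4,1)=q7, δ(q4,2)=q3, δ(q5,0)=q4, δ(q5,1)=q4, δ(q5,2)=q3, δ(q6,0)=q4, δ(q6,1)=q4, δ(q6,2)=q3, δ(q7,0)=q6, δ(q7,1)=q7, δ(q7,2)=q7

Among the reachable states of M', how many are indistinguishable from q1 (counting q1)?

Reachable states from the start: {q0,q1,q3,q4,q6,q7}. Unreachable: {q2,q5} — drop them.
Start with accepting vs non-accepting: {q0,q1,q3,q4,q6} | {q7}.
On input 1, block {q0,q1,q3,q4,q6} splits into {q0,q1,q3,q6} and {q4}.
On input 1, block {q0,q1,q3,q6} splits into {q0,q1,q3} and {q6}.
The partition is now stable with 4 blocks: {q0,q1,q3} | {q7} | {q4} | {q6}.
The equivalence class containing q1 is {q0,q1,q3}, of size 3.

3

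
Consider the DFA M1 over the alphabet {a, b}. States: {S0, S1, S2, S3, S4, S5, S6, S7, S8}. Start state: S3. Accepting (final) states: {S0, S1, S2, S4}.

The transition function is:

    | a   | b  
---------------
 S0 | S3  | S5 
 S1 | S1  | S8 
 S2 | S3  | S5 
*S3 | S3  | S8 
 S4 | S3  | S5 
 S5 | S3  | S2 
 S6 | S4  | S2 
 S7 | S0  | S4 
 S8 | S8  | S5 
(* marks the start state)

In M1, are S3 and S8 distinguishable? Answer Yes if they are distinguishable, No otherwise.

Yes

Reachable states from the start: {S2,S3,S5,S8}. Unreachable: {S0,S1,S4,S6,S7} — drop them.
Initial partition by acceptance: {S2} | {S3,S5,S8}.
Split {S3,S5,S8} by δ(·,b) → {S3,S8} and {S5}.
Split {S3,S8} by δ(·,b) → {S3} and {S8}.
Stable partition: {S2} | {S3} | {S5} | {S8} — 4 equivalence classes.
S3 and S8 end up in different blocks, so they are distinguishable. For instance, the string 'bb' is accepted from only S8.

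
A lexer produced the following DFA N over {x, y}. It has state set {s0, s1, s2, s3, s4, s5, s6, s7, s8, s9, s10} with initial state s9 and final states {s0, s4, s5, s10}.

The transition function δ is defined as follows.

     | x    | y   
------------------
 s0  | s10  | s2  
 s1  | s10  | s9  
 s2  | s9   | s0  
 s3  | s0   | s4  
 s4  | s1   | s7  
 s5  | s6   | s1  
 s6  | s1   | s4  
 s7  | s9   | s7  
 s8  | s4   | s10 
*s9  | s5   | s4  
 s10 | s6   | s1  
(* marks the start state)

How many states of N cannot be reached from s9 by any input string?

4

No path from s9 leads to s0, s2, s3, s8; the other 7 states are all reachable.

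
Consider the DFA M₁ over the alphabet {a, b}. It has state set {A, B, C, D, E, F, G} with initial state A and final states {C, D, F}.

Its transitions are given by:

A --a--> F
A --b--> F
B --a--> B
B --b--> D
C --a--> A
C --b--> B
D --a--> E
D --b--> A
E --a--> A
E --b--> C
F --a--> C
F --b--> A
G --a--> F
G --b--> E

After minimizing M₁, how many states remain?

6

States {G} cannot be reached from the start state, so discard them.
P0 = {C,D,F} | {A,B,E}.
Refine {C,D,F} on symbol a: members go to different blocks, giving {C,D} and {F}.
Refine {A,B,E} on symbol a: members go to different blocks, giving {B,E} and {A}.
On input a, block {C,D} splits into {C} and {D}.
Split {B,E} by δ(·,a) → {B} and {E}.
Stable partition: {C} | {B} | {F} | {A} | {D} | {E} — 6 equivalence classes.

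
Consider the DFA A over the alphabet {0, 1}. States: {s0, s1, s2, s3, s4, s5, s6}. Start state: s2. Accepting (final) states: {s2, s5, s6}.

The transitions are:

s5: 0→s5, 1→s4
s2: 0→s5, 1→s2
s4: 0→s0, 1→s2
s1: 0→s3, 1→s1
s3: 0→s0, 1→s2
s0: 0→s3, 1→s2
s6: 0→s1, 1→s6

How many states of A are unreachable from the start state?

BFS from s2 reaches {s0, s2, s3, s4, s5}; the 2 state(s) s1, s6 are never visited.

2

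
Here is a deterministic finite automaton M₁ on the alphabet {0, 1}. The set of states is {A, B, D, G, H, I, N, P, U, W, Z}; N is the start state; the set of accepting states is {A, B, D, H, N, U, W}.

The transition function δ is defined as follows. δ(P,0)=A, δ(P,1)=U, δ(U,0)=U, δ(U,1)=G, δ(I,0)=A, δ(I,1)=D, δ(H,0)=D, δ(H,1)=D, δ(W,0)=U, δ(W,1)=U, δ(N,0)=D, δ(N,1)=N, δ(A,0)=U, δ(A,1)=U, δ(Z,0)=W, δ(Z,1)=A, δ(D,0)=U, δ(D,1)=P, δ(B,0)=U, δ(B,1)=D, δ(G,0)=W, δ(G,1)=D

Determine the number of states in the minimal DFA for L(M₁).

4

First remove the unreachable states {B,H,I,Z}; 7 states remain.
P0 = {A,D,N,U,W} | {G,P}.
Refine {A,D,N,U,W} on symbol 1: members go to different blocks, giving {A,N,W} and {D,U}.
Refine {A,N,W} on symbol 1: members go to different blocks, giving {A,W} and {N}.
No further refinement is possible. Final partition (4 blocks): {A,W} | {G,P} | {D,U} | {N}.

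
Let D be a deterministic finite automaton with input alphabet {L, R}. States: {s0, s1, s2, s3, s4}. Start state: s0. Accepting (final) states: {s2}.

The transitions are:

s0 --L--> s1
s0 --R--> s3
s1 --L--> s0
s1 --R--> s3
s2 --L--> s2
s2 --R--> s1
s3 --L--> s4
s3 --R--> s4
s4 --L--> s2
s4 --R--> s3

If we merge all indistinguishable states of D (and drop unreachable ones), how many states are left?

4

Start with accepting vs non-accepting: {s2} | {s0,s1,s3,s4}.
Refine {s0,s1,s3,s4} on symbol L: members go to different blocks, giving {s0,s1,s3} and {s4}.
On input L, block {s0,s1,s3} splits into {s0,s1} and {s3}.
Stable partition: {s2} | {s0,s1} | {s4} | {s3} — 4 equivalence classes.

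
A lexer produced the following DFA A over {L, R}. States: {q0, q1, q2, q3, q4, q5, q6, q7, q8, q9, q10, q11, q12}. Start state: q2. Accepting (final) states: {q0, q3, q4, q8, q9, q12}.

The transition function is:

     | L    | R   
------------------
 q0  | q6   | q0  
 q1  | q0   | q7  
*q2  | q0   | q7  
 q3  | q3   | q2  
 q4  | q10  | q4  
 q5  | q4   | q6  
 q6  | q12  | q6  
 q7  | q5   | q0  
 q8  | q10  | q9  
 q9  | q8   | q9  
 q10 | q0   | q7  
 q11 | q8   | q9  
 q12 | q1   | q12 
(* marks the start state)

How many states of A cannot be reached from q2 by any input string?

4

Starting at q2 and following transitions, the reachable set is {q0, q1, q2, q4, q5, q6, q7, q10, q12}. That leaves q3, q8, q9, q11 unreachable — 4 in total.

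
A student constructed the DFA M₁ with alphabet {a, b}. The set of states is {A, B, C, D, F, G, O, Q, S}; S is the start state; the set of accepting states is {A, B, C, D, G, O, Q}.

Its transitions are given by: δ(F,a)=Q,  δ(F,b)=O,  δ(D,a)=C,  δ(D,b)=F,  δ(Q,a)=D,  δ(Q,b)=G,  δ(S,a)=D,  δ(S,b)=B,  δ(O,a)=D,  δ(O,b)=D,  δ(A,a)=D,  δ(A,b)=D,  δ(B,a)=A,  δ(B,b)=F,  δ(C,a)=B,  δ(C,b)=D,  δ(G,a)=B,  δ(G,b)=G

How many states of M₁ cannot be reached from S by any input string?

Every one of the 9 states is reachable from S.

0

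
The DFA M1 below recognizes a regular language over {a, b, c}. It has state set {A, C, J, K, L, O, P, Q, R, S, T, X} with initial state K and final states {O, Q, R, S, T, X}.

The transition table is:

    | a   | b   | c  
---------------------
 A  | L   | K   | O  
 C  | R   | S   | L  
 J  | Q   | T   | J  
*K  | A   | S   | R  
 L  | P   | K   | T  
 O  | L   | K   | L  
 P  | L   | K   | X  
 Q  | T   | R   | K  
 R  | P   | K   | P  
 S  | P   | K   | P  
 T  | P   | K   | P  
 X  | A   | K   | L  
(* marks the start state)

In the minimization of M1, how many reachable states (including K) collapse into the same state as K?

1

First remove the unreachable states {C,J,Q}; 9 states remain.
Initial partition by acceptance: {O,R,S,T,X} | {A,K,L,P}.
Refine {A,K,L,P} on symbol b: members go to different blocks, giving {A,L,P} and {K}.
No further refinement is possible. Final partition (3 blocks): {O,R,S,T,X} | {A,L,P} | {K}.
State K belongs to the block {K}, which has 1 states.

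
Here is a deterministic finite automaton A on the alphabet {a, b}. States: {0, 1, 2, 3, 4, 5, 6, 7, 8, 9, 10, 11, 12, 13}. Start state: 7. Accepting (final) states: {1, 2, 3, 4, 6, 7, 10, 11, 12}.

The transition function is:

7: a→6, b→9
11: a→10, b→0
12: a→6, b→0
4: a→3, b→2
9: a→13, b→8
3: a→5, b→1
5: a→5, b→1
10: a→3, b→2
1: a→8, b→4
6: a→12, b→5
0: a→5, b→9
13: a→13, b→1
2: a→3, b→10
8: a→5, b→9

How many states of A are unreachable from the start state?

1

No path from 7 leads to 11; the other 13 states are all reachable.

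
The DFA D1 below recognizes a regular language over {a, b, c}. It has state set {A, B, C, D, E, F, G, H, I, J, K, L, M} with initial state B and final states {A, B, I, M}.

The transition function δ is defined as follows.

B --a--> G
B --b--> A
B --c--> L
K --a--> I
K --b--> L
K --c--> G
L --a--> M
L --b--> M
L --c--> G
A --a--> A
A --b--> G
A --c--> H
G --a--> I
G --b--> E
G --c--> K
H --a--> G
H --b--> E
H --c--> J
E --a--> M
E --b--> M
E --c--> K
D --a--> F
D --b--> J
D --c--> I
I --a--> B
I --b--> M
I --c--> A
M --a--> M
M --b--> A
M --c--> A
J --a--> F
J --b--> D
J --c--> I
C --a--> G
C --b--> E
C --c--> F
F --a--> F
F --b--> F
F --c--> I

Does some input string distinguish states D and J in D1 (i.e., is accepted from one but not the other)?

First remove the unreachable states {C}; 12 states remain.
P0 = {A,B,I,M} | {D,E,F,G,H,J,K,L}.
Refine {A,B,I,M} on symbol a: members go to different blocks, giving {A,I,M} and {B}.
Refine {A,I,M} on symbol a: members go to different blocks, giving {A,M} and {I}.
Refine {A,M} on symbol b: members go to different blocks, giving {A} and {M}.
Split {D,E,F,G,H,J,K,L} by δ(·,a) → {D,F,H,J} and {E,L} and {G,K}.
On input a, block {D,F,H,J} splits into {D,F,J} and {H}.
No further refinement is possible. Final partition (8 blocks): {A} | {D,F,J} | {B} | {I} | {M} | {E,L} | {G,K} | {H}.
D and J lie in the same block of the stable partition, so they are equivalent — no string distinguishes them.

No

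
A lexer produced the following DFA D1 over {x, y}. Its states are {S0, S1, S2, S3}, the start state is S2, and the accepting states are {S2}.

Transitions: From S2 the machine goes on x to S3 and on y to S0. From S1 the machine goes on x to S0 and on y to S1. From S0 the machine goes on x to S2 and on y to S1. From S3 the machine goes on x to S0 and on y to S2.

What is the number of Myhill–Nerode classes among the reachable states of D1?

Initial partition by acceptance: {S2} | {S0,S1,S3}.
On input x, block {S0,S1,S3} splits into {S1,S3} and {S0}.
On input y, block {S1,S3} splits into {S1} and {S3}.
The partition is now stable with 4 blocks: {S2} | {S1} | {S0} | {S3}.

4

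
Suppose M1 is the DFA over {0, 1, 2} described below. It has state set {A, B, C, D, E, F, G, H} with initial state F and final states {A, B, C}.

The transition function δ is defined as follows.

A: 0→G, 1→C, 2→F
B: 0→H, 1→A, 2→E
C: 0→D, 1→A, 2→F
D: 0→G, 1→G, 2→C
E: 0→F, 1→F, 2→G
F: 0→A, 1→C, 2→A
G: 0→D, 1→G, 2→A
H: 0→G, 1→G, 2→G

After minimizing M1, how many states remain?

3

Reachable states from the start: {A,C,D,F,G}. Unreachable: {B,E,H} — drop them.
Initial partition by acceptance: {A,C} | {D,F,G}.
On input 0, block {D,F,G} splits into {D,G} and {F}.
No further refinement is possible. Final partition (3 blocks): {A,C} | {D,G} | {F}.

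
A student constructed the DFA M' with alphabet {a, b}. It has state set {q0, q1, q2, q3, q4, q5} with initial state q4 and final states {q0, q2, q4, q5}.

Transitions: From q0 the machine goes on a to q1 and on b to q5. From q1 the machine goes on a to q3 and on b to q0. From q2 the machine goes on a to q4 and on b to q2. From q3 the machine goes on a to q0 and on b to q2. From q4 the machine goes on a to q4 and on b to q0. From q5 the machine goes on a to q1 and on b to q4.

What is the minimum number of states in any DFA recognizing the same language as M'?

Initial partition by acceptance: {q0,q2,q4,q5} | {q1,q3}.
Split {q0,q2,q4,q5} by δ(·,a) → {q0,q5} and {q2,q4}.
Refine {q0,q5} on symbol b: members go to different blocks, giving {q0} and {q5}.
On input a, block {q1,q3} splits into {q1} and {q3}.
On input b, block {q2,q4} splits into {q2} and {q4}.
Stable partition: {q0} | {q1} | {q2} | {q5} | {q3} | {q4} — 6 equivalence classes.

6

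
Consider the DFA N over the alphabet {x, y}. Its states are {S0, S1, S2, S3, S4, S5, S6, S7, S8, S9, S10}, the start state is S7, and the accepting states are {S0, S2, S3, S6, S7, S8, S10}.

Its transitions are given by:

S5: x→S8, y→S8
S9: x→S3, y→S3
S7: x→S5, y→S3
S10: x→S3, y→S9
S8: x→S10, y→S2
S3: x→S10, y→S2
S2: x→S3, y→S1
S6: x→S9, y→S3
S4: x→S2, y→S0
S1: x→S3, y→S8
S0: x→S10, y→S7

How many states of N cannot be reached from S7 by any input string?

BFS from S7 reaches {S1, S2, S3, S5, S7, S8, S9, S10}; the 3 state(s) S0, S4, S6 are never visited.

3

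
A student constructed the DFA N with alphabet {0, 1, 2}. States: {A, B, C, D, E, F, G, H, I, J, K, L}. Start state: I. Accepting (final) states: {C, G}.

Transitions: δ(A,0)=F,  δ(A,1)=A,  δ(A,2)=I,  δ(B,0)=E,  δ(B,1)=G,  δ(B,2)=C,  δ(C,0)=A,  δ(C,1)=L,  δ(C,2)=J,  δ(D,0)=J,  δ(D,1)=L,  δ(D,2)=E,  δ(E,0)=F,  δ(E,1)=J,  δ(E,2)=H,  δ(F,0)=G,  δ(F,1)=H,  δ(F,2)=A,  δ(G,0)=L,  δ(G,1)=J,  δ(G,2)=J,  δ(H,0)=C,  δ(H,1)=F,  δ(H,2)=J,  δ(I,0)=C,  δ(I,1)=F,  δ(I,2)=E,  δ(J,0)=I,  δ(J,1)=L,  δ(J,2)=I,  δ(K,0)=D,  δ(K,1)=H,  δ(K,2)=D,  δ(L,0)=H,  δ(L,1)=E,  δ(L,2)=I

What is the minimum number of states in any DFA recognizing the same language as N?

Reachable states from the start: {A,C,E,F,G,H,I,J,L}. Unreachable: {B,D,K} — drop them.
P0 = {C,G} | {A,E,F,H,I,J,L}.
Refine {A,E,F,H,I,J,L} on symbol 0: members go to different blocks, giving {A,E,J,L} and {F,H,I}.
The partition is now stable with 3 blocks: {C,G} | {A,E,J,L} | {F,H,I}.

3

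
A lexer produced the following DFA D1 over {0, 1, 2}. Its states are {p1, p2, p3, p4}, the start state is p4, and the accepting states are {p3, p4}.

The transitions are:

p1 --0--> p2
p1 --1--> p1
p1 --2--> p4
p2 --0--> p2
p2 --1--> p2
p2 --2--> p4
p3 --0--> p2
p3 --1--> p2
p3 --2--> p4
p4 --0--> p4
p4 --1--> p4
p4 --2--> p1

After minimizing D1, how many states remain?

2

Reachable states from the start: {p1,p2,p4}. Unreachable: {p3} — drop them.
Initial partition by acceptance: {p4} | {p1,p2}.
No further refinement is possible. Final partition (2 blocks): {p4} | {p1,p2}.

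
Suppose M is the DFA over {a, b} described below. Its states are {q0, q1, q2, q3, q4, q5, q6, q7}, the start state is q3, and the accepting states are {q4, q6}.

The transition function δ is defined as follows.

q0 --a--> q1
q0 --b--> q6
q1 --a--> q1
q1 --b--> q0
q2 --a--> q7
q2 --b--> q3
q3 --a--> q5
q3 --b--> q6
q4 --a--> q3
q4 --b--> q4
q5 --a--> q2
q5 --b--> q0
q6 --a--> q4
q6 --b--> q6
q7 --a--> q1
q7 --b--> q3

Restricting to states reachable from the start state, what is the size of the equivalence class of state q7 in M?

4

Every state is reachable, so we keep all 8.
P0 = {q4,q6} | {q0,q1,q2,q3,q5,q7}.
On input a, block {q4,q6} splits into {q4} and {q6}.
Refine {q0,q1,q2,q3,q5,q7} on symbol b: members go to different blocks, giving {q1,q2,q5,q7} and {q0,q3}.
No further refinement is possible. Final partition (4 blocks): {q4} | {q1,q2,q5,q7} | {q6} | {q0,q3}.
State q7 belongs to the block {q1,q2,q5,q7}, which has 4 states.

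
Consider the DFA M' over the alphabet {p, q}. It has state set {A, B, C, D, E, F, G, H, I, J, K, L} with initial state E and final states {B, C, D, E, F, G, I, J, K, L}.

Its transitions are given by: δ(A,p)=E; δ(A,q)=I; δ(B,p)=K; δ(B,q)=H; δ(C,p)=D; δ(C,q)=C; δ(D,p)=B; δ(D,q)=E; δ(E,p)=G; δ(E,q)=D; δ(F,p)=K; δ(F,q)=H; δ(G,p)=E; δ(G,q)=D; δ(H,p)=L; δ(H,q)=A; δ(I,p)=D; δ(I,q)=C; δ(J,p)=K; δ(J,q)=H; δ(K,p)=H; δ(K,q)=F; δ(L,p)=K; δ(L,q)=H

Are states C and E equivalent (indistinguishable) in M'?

No

First remove the unreachable states {J}; 11 states remain.
P0 = {B,C,D,E,F,G,I,K,L} | {A,H}.
Refine {B,C,D,E,F,G,I,K,L} on symbol p: members go to different blocks, giving {B,C,D,E,F,G,I,L} and {K}.
Refine {B,C,D,E,F,G,I,L} on symbol p: members go to different blocks, giving {C,D,E,G,I} and {B,F,L}.
Refine {C,D,E,G,I} on symbol p: members go to different blocks, giving {C,E,G,I} and {D}.
On input p, block {C,E,G,I} splits into {C,I} and {E,G}.
On input p, block {A,H} splits into {A} and {H}.
Stable partition: {C,I} | {A} | {K} | {B,F,L} | {D} | {E,G} | {H} — 7 equivalence classes.
C and E end up in different blocks, so they are distinguishable. For instance, the string 'ppq' is accepted from only E.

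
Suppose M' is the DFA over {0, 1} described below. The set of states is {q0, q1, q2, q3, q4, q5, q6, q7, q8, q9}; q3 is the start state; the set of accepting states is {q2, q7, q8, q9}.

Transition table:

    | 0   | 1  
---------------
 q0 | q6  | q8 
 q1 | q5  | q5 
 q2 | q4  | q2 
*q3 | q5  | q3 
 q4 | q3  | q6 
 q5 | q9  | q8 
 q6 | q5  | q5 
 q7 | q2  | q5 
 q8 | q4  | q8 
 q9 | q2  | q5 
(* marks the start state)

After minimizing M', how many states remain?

Reachable states from the start: {q2,q3,q4,q5,q6,q8,q9}. Unreachable: {q0,q1,q7} — drop them.
P0 = {q2,q8,q9} | {q3,q4,q5,q6}.
Split {q2,q8,q9} by δ(·,0) → {q2,q8} and {q9}.
Split {q3,q4,q5,q6} by δ(·,0) → {q3,q4,q6} and {q5}.
Split {q3,q4,q6} by δ(·,0) → {q3,q6} and {q4}.
On input 1, block {q3,q6} splits into {q3} and {q6}.
The partition is now stable with 6 blocks: {q2,q8} | {q3} | {q9} | {q5} | {q4} | {q6}.

6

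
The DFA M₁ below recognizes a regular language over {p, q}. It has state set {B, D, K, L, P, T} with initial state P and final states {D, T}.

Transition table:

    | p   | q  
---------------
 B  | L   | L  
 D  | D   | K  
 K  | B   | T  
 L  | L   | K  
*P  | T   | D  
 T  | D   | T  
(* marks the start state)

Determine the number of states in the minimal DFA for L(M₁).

6

Initial partition by acceptance: {D,T} | {B,K,L,P}.
Split {D,T} by δ(·,q) → {T} and {D}.
On input p, block {B,K,L,P} splits into {B,K,L} and {P}.
On input q, block {B,K,L} splits into {B,L} and {K}.
On input q, block {B,L} splits into {B} and {L}.
The partition is now stable with 6 blocks: {T} | {B} | {D} | {P} | {K} | {L}.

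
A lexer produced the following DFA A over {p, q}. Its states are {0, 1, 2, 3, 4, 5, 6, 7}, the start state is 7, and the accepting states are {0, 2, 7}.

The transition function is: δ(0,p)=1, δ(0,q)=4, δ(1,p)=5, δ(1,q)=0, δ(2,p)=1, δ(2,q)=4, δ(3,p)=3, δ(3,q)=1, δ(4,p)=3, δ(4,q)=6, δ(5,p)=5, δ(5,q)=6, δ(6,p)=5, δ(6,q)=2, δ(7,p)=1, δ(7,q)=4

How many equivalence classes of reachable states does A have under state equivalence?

3

Every state is reachable, so we keep all 8.
Start with accepting vs non-accepting: {0,2,7} | {1,3,4,5,6}.
On input q, block {1,3,4,5,6} splits into {3,4,5} and {1,6}.
The partition is now stable with 3 blocks: {0,2,7} | {3,4,5} | {1,6}.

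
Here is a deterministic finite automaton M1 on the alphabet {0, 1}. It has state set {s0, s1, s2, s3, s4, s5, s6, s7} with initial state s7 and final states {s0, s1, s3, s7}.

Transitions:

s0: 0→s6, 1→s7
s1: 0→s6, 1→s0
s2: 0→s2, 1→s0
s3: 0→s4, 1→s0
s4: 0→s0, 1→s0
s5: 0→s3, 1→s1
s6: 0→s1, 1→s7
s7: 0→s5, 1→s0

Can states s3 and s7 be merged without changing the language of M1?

Yes

States {s2} cannot be reached from the start state, so discard them.
P0 = {s0,s1,s3,s7} | {s4,s5,s6}.
Stable partition: {s0,s1,s3,s7} | {s4,s5,s6} — 2 equivalence classes.
s3 and s7 lie in the same block of the stable partition, so they are equivalent — no string distinguishes them.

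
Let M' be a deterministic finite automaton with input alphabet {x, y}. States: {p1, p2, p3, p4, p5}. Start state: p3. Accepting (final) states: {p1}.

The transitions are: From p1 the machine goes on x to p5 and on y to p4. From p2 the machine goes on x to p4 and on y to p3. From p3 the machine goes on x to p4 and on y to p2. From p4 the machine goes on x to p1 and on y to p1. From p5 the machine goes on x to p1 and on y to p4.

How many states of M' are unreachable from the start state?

Exploring from p3, all states are eventually visited, so none are unreachable.

0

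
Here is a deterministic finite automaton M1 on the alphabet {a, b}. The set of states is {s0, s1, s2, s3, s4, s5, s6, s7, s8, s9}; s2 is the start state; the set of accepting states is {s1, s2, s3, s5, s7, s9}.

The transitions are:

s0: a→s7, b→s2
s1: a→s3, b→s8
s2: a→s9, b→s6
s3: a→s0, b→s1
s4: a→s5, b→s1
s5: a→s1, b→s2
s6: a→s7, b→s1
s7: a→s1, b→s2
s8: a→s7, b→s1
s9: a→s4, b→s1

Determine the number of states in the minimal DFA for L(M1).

All states are reachable from the start state.
Initial partition by acceptance: {s1,s2,s3,s5,s7,s9} | {s0,s4,s6,s8}.
On input a, block {s1,s2,s3,s5,s7,s9} splits into {s1,s2,s5,s7} and {s3,s9}.
Split {s1,s2,s5,s7} by δ(·,a) → {s1,s2} and {s5,s7}.
No further refinement is possible. Final partition (4 blocks): {s1,s2} | {s0,s4,s6,s8} | {s3,s9} | {s5,s7}.

4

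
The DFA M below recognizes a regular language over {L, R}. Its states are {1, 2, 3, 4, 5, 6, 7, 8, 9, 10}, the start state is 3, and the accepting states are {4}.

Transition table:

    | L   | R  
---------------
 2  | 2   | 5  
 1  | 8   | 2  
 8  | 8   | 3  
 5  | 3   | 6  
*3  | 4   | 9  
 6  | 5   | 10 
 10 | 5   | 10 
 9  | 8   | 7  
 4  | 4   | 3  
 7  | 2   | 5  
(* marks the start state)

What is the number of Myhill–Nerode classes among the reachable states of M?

7

States {1} cannot be reached from the start state, so discard them.
Initial partition by acceptance: {4} | {2,3,5,6,7,8,9,10}.
On input L, block {2,3,5,6,7,8,9,10} splits into {2,5,6,7,8,9,10} and {3}.
On input L, block {2,5,6,7,8,9,10} splits into {2,6,7,8,9,10} and {5}.
Refine {2,6,7,8,9,10} on symbol L: members go to different blocks, giving {2,7,8,9} and {6,10}.
Refine {2,7,8,9} on symbol R: members go to different blocks, giving {2,7} and {8} and {9}.
No further refinement is possible. Final partition (7 blocks): {4} | {2,7} | {3} | {5} | {6,10} | {8} | {9}.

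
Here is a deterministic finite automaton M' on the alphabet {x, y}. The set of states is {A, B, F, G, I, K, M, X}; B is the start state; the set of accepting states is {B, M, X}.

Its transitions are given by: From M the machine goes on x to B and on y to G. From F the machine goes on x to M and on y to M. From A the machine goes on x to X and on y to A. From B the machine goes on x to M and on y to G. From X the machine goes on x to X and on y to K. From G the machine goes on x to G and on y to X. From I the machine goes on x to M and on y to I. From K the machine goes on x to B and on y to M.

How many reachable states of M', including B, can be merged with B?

2

Reachable states from the start: {B,G,K,M,X}. Unreachable: {A,F,I} — drop them.
Initial partition by acceptance: {B,M,X} | {G,K}.
On input x, block {G,K} splits into {K} and {G}.
On input y, block {B,M,X} splits into {B,M} and {X}.
No further refinement is possible. Final partition (4 blocks): {B,M} | {K} | {G} | {X}.
State B belongs to the block {B,M}, which has 2 states.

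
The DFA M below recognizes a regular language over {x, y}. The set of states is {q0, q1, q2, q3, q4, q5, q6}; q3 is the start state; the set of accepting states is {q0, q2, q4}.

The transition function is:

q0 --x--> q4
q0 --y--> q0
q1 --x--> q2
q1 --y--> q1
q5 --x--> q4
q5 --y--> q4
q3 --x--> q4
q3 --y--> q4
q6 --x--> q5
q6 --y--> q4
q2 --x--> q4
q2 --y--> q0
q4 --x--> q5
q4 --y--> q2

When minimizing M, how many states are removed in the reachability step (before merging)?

BFS from q3 reaches {q0, q2, q3, q4, q5}; the 2 state(s) q1, q6 are never visited.

2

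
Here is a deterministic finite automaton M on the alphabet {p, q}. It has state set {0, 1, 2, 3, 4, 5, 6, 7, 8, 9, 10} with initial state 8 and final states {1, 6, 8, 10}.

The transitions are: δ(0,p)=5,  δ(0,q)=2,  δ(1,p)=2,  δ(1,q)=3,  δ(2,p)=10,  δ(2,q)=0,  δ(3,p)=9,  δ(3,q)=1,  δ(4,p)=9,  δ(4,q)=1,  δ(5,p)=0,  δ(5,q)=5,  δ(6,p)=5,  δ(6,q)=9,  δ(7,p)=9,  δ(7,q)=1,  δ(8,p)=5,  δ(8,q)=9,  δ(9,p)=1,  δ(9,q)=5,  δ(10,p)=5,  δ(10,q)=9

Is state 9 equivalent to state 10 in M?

First remove the unreachable states {4,6,7}; 8 states remain.
Start with accepting vs non-accepting: {1,8,10} | {0,2,3,5,9}.
Refine {0,2,3,5,9} on symbol p: members go to different blocks, giving {0,3,5} and {2,9}.
Refine {1,8,10} on symbol p: members go to different blocks, giving {8,10} and {1}.
On input p, block {0,3,5} splits into {0,5} and {3}.
Split {0,5} by δ(·,q) → {0} and {5}.
Refine {2,9} on symbol p: members go to different blocks, giving {2} and {9}.
No further refinement is possible. Final partition (7 blocks): {8,10} | {0} | {2} | {1} | {3} | {5} | {9}.
9 and 10 end up in different blocks, so they are distinguishable. For instance, the string 'ε' is accepted from only 10.

No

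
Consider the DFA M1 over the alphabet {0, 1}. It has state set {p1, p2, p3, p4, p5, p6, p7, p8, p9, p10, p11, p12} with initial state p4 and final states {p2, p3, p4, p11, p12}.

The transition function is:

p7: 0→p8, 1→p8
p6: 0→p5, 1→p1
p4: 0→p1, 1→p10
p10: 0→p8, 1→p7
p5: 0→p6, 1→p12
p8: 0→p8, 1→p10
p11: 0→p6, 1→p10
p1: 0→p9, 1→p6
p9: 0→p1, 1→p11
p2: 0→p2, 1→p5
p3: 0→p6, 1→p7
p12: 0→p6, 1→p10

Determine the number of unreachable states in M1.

2

BFS from p4 reaches {p1, p4, p5, p6, p7, p8, p9, p10, p11, p12}; the 2 state(s) p2, p3 are never visited.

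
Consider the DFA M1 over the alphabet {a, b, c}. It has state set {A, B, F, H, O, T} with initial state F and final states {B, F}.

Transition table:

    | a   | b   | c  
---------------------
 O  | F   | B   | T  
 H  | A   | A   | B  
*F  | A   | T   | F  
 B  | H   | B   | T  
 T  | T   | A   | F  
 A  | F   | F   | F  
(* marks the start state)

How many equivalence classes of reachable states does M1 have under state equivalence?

3

States {B,H,O} cannot be reached from the start state, so discard them.
Initial partition by acceptance: {F} | {A,T}.
On input a, block {A,T} splits into {A} and {T}.
No further refinement is possible. Final partition (3 blocks): {F} | {A} | {T}.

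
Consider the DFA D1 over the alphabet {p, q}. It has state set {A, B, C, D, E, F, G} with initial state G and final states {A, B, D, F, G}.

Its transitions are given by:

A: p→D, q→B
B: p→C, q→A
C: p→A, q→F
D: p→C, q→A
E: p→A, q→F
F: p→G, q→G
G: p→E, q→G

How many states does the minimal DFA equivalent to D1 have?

Every state is reachable, so we keep all 7.
Initial partition by acceptance: {A,B,D,F,G} | {C,E}.
On input p, block {A,B,D,F,G} splits into {B,D,G} and {A,F}.
Refine {B,D,G} on symbol q: members go to different blocks, giving {B,D} and {G}.
Refine {A,F} on symbol p: members go to different blocks, giving {A} and {F}.
Stable partition: {B,D} | {C,E} | {A} | {G} | {F} — 5 equivalence classes.

5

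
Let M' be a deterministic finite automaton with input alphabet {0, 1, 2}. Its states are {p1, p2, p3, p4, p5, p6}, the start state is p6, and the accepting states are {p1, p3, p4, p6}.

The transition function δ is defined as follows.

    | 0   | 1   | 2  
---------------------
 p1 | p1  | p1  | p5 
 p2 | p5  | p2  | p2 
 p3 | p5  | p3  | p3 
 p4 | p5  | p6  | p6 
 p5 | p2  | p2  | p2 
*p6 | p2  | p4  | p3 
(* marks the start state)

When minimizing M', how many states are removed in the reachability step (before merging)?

1

No path from p6 leads to p1; the other 5 states are all reachable.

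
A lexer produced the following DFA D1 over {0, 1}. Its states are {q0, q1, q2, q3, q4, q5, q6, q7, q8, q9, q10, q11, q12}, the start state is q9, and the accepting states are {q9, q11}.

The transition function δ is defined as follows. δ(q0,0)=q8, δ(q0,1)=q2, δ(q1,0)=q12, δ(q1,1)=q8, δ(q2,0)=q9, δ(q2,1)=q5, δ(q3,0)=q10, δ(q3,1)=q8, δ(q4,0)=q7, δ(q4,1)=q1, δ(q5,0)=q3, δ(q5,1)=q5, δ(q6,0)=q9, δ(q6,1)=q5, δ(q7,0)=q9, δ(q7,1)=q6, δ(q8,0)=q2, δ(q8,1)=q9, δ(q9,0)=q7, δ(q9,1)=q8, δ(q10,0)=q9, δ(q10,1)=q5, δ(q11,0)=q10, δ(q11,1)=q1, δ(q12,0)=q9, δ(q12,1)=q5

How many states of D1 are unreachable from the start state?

No path from q9 leads to q0, q1, q4, q11, q12; the other 8 states are all reachable.

5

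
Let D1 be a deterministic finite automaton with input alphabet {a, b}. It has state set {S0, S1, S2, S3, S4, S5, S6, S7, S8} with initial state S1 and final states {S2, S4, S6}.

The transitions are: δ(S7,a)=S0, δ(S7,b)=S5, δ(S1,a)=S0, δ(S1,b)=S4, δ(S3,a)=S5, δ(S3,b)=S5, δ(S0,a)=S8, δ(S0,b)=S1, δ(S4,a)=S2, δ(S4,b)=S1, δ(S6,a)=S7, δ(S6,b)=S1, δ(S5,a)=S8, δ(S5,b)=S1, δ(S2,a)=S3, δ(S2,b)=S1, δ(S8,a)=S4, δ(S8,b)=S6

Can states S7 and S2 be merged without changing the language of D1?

All states are reachable from the start state.
P0 = {S2,S4,S6} | {S0,S1,S3,S5,S7,S8}.
Split {S2,S4,S6} by δ(·,a) → {S2,S6} and {S4}.
Refine {S0,S1,S3,S5,S7,S8} on symbol a: members go to different blocks, giving {S0,S1,S3,S5,S7} and {S8}.
Split {S0,S1,S3,S5,S7} by δ(·,a) → {S1,S3,S7} and {S0,S5}.
On input b, block {S1,S3,S7} splits into {S3,S7} and {S1}.
Stable partition: {S2,S6} | {S3,S7} | {S4} | {S8} | {S0,S5} | {S1} — 6 equivalence classes.
S7 and S2 end up in different blocks, so they are distinguishable. For instance, the string 'ε' is accepted from only S2.

No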